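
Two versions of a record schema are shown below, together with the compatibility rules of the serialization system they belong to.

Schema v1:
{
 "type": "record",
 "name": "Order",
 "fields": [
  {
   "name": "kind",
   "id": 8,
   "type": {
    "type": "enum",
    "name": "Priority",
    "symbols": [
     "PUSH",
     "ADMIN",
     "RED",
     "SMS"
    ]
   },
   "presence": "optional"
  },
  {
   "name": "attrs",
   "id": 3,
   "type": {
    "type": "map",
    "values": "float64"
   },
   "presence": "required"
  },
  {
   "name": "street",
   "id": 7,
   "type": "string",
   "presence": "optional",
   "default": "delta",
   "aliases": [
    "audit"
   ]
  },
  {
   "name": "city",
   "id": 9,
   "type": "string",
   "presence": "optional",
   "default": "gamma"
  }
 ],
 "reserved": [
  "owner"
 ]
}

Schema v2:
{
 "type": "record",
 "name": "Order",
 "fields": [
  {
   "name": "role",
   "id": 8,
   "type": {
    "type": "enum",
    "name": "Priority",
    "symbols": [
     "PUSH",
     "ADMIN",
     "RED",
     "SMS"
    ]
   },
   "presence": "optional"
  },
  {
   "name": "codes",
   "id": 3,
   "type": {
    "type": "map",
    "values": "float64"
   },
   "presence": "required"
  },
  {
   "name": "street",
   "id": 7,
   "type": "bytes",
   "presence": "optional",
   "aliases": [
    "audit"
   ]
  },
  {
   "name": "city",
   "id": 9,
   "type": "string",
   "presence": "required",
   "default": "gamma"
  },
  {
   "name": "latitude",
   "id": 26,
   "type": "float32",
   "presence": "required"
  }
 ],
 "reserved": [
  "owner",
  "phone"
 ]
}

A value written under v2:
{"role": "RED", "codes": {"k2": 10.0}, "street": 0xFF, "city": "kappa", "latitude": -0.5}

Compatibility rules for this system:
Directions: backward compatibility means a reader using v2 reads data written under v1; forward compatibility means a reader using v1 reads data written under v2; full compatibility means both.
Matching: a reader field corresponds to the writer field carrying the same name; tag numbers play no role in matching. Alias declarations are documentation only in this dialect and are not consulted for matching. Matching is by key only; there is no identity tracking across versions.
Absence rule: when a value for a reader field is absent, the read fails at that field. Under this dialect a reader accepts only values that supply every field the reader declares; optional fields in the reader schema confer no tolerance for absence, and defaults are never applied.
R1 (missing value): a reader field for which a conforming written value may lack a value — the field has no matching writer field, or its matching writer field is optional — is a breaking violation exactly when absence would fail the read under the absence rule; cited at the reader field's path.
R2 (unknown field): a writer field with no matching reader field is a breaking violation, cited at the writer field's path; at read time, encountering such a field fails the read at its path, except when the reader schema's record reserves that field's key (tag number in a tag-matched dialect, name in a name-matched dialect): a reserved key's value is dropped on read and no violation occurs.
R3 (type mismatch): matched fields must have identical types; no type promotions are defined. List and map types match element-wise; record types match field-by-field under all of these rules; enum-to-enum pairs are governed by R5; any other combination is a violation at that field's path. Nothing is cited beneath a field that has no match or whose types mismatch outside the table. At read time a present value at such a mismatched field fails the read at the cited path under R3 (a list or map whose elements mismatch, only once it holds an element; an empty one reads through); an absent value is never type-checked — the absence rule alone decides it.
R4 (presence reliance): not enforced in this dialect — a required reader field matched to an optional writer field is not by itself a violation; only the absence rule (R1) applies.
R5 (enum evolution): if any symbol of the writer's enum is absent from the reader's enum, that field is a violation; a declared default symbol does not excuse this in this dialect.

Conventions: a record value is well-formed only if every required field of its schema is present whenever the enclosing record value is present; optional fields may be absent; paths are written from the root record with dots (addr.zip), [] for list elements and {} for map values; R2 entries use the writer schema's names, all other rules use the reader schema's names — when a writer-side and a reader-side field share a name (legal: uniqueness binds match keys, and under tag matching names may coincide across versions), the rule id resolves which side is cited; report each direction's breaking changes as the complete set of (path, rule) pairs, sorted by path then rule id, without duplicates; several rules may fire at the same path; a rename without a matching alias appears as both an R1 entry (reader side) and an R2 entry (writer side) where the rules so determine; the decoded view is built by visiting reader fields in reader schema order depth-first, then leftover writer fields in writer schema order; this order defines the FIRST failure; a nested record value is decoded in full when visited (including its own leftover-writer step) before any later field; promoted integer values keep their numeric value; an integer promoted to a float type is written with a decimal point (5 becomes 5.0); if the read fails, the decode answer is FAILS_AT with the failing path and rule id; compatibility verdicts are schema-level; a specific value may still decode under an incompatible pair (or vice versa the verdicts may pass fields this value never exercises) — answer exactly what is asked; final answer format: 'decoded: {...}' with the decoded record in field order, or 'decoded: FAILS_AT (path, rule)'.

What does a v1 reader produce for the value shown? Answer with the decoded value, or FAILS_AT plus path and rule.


decoded: FAILS_AT (kind, R1)

in Order below, arrows point writer -> reader
decode walk for Order under reader schema v1:
  read fails at kind under R1 (no fill)
  => FAILS_AT (kind, R1)
ruling out the remaining Order differences:
  field street in record Order: type string changed to bytes (its default is dropped) -> schema-level compatibility only; this Order value's decode is unchanged
  field city in record Order: optional changed to required -> schema-level compatibility only; this Order value's decode is unchanged
  renamed field attrs to codes in record Order -> schema-level compatibility only; this Order value's decode is unchanged
  added field latitude to record Order: required float32, tag 26 (in v2 it sits last) -> schema-level compatibility only; this Order value's decode is unchanged


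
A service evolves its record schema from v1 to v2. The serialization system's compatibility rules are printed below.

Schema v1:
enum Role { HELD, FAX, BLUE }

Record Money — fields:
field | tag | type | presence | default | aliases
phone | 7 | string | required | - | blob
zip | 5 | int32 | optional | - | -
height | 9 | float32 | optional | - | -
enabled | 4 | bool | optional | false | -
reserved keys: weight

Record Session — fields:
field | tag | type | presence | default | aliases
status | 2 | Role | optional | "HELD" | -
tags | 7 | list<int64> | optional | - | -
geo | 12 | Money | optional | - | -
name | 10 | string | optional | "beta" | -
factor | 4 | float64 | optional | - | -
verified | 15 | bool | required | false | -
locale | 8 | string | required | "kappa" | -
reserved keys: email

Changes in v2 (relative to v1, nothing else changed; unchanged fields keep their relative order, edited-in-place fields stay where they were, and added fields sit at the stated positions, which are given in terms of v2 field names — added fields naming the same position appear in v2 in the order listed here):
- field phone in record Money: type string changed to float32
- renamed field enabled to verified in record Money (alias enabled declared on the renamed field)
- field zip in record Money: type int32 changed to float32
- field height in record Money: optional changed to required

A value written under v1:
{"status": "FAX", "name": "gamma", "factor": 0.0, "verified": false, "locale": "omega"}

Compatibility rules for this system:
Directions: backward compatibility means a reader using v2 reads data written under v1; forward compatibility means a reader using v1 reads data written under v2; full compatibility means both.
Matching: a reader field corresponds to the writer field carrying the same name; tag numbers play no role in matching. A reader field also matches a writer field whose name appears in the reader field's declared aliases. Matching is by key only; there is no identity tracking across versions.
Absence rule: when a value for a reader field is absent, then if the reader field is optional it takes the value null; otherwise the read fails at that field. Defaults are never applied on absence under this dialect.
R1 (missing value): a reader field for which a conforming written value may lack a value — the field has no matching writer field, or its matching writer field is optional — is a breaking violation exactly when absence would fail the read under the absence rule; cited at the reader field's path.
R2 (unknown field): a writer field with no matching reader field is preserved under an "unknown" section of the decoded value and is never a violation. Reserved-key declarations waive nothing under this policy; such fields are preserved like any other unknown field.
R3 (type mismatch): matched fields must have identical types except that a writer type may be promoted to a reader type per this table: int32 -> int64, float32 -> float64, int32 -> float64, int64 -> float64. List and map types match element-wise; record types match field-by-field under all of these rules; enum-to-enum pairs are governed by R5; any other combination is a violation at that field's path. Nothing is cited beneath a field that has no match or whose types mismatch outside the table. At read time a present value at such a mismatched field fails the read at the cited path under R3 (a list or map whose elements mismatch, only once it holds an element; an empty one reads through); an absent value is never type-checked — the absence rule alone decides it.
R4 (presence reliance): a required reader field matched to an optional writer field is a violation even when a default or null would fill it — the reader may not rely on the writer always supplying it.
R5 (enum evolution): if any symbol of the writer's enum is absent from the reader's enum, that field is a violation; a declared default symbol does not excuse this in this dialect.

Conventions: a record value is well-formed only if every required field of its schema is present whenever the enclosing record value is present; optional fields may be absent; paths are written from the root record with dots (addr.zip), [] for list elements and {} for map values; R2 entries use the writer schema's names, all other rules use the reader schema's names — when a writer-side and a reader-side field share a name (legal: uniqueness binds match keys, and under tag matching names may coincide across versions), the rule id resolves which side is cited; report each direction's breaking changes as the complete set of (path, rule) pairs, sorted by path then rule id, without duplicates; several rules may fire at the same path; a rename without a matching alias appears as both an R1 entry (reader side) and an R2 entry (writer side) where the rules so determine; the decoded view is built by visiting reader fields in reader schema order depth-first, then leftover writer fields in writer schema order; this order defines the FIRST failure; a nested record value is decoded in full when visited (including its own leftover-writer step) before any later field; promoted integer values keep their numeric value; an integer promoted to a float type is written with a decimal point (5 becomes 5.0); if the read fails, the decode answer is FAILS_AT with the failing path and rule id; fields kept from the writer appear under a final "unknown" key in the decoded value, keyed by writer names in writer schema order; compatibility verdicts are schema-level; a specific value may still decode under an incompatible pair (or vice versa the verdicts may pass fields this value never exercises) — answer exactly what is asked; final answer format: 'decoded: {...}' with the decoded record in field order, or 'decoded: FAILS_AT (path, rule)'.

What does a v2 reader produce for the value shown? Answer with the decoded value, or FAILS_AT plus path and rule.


decoded: {"status": "FAX", "tags": null, "geo": null, "name": "gamma", "factor": 0.0, "verified": false, "locale": "omega"}

the writer's type comes first in each Session pair
decoding the Session value with the v2 reader:
  status := "FAX"
  tags := null (missing; optional => null)
  geo := null (missing; optional => null)
  name := "gamma"
  factor := 0.0
  verified := false
  locale := "omega"
  => decoded: {"status": "FAX", "tags": null, "geo": null, "name": "gamma", "factor": 0.0, "verified": false, "locale": "omega"}
checking off the Session differences that do not matter here:
  field phone in record Money: type string changed to float32 -> a verdict-level change on Session — the shown value reads the same
  renamed field enabled to verified in record Money (alias enabled declared on the renamed field) -> inert under this dialect — no rule fires on Session and the result does not move
  field zip in record Money: type int32 changed to float32 -> a verdict-level change on Session — the shown value reads the same
  field height in record Money: optional changed to required -> a verdict-level change on Session — the shown value reads the same


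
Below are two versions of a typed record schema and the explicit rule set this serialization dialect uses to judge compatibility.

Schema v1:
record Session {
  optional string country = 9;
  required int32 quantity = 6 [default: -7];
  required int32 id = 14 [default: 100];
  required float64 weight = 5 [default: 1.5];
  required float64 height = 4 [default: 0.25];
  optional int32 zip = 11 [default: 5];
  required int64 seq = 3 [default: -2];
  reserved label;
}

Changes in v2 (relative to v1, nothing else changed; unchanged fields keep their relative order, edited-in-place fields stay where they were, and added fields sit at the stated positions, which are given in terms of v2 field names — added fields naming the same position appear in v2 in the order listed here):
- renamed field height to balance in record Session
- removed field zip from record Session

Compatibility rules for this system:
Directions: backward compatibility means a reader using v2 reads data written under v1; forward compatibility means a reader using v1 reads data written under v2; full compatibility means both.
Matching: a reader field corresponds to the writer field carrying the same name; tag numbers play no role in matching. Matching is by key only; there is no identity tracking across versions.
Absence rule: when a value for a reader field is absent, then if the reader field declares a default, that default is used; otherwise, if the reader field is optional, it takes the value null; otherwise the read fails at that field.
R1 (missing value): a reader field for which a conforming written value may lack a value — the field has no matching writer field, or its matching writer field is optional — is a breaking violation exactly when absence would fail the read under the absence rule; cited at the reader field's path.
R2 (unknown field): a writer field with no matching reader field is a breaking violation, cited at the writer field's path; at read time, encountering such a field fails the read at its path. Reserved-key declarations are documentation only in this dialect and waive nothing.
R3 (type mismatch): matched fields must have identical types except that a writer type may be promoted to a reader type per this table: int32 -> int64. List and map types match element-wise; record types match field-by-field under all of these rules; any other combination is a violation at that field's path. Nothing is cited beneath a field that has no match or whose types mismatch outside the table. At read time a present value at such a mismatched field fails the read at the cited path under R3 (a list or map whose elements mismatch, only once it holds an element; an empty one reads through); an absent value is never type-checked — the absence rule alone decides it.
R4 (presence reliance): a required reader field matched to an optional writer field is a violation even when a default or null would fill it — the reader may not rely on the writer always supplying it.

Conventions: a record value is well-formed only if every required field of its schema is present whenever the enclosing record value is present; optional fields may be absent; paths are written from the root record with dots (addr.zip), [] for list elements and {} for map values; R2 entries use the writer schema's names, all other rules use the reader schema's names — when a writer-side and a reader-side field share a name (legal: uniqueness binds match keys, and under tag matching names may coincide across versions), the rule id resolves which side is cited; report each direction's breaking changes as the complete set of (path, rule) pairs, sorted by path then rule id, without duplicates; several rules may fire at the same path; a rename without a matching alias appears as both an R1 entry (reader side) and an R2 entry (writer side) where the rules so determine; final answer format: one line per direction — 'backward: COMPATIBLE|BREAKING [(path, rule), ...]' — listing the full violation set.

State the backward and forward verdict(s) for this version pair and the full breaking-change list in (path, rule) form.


each type pair in Session: writer, then reader
backward for Session (reader v2, writer v1):
  country <- country (string -> string, writer optional)
  quantity <- quantity (int32 -> int32, writer required)
  id <- id (int32 -> int32, writer required)
  weight <- weight (float64 -> float64, writer required)
  balance: no writer match
  seq <- seq (int64 -> int64, writer required)
  leftover writer field: height
  leftover writer field: zip
  R2 fires at height
  R2 fires at zip
  backward on Session therefore BREAKING (2)
forward for Session (reader v1, writer v2):
  country <- country (string -> string, writer optional)
  quantity <- quantity (int32 -> int32, writer required)
  id <- id (int32 -> int32, writer required)
  weight <- weight (float64 -> float64, writer required)
  height: no writer match
  zip: no writer match
  seq <- seq (int64 -> int64, writer required)
  leftover writer field: balance
  R2 fires at balance
  forward on Session therefore BREAKING (1)

backward: BREAKING [(height, R2), (zip, R2)]; forward: BREAKING [(balance, R2)]


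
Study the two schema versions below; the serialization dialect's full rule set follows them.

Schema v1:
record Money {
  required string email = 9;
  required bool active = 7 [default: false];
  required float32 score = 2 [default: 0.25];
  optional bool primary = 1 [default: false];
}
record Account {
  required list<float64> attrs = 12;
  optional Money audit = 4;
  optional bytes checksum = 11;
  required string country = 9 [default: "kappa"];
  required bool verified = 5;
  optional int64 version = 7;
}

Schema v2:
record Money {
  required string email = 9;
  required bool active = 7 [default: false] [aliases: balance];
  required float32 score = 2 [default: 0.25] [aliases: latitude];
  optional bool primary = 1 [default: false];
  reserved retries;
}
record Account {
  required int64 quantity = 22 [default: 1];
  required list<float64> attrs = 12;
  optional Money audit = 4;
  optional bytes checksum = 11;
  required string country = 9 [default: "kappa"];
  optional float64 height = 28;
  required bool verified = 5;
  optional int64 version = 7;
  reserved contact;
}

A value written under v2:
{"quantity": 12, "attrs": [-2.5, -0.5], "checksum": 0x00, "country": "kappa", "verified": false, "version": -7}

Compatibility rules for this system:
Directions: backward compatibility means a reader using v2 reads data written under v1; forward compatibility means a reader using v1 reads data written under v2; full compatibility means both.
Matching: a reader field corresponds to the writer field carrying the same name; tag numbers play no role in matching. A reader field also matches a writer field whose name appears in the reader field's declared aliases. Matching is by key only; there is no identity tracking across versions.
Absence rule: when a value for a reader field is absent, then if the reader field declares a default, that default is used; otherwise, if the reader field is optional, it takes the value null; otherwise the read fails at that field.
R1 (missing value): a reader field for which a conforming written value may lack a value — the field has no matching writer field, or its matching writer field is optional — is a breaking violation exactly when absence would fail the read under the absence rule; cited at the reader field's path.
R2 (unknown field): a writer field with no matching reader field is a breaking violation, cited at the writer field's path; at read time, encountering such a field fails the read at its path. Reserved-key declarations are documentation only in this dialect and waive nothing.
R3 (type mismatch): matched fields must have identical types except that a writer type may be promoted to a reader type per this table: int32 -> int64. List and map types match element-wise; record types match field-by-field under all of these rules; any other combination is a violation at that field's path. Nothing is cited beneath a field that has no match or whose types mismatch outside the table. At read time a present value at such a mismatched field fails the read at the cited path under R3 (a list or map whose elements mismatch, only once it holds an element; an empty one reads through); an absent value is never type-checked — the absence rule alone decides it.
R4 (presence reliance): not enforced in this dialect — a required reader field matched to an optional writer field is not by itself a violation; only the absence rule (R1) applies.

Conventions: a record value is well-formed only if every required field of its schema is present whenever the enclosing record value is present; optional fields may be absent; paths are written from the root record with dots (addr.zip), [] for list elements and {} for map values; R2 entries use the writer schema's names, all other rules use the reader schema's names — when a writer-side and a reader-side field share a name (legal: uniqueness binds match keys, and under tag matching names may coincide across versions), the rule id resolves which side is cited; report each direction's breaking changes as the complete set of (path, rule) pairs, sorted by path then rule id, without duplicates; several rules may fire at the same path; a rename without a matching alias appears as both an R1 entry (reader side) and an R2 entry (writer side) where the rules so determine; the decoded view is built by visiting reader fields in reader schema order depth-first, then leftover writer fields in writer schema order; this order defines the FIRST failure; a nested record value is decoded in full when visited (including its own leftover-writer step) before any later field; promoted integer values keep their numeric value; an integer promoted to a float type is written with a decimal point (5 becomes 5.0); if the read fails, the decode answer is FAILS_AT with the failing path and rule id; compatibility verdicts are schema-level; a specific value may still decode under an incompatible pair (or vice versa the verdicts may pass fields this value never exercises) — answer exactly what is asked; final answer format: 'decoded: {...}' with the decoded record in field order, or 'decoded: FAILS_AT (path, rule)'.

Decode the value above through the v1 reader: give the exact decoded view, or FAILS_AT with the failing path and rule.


the writer's type comes first in each Account pair
migrating the Account value to v1:
  attrs := [-2.5, -0.5]
  audit := null (absent, optional -> null)
  checksum := 0x00
  country := "kappa"
  verified := false
  version := -7
  read fails at quantity under R2 (unknown field)
  => FAILS_AT (quantity, R2)
diffs on Account not affecting the asked answer:
  added field height to record Account: optional float64, tag 28 (in v2 it sits immediately before verified) -> shifts the Account verdicts, not this decode

decoded: FAILS_AT (quantity, R2)


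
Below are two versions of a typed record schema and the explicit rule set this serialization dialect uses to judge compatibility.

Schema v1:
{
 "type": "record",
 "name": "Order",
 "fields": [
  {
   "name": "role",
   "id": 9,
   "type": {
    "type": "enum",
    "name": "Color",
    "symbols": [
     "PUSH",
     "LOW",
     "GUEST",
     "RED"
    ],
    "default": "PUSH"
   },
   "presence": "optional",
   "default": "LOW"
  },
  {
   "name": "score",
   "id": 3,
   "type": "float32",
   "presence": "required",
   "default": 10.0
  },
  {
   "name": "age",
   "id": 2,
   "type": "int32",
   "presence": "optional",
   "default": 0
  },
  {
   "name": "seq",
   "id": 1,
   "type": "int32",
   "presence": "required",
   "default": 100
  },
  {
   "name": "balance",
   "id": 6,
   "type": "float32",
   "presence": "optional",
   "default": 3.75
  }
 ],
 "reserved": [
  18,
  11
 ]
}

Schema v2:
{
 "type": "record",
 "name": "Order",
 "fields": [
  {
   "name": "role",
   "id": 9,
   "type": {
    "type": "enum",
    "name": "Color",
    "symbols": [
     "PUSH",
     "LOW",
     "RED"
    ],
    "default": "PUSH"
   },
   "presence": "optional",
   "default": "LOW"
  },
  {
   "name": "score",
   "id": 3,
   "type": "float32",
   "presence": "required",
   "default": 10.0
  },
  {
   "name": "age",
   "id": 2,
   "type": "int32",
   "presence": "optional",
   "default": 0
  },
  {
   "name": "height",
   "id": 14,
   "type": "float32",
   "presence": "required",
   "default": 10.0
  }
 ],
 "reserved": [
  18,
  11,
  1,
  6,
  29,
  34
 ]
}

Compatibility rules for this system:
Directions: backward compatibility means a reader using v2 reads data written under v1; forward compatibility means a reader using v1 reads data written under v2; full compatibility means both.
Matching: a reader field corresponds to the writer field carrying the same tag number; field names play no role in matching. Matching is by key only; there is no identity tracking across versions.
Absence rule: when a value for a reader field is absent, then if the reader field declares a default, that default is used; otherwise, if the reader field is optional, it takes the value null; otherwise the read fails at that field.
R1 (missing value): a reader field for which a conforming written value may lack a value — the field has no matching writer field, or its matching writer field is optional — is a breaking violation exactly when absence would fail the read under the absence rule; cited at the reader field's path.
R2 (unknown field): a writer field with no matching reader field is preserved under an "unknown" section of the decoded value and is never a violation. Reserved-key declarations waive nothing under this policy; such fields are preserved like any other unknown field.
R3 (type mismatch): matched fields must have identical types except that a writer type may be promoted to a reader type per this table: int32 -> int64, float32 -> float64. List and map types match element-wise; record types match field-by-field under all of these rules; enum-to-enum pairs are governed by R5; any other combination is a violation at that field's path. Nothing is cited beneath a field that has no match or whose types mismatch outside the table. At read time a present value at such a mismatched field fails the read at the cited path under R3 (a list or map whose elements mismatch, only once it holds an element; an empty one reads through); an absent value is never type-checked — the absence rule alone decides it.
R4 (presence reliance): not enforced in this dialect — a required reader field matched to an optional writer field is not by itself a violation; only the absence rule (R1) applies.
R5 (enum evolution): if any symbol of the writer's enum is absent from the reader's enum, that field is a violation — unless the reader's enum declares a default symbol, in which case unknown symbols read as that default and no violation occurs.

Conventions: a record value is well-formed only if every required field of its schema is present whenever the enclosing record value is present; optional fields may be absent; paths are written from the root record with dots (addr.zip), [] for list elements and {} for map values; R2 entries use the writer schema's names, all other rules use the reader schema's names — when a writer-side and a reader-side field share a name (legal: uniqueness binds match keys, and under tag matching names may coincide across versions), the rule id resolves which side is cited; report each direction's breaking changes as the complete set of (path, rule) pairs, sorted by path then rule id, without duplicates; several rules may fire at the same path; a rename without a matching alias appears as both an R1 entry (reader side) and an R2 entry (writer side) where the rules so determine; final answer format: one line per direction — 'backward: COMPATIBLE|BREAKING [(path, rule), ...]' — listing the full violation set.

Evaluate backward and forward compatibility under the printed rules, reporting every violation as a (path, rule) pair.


in Order below, arrows point writer -> reader
backward analysis of Order with v2 as reader and v1 as writer:
  writer optional, Color -> Color: reader role maps from writer role
  writer required, float32 -> float32: reader score maps from writer score
  writer optional, int32 -> int32: reader age maps from writer age
  height: no writer-side match
  writer seq: unknown to reader
  writer balance: unknown to reader
  => backward: COMPATIBLE
forward analysis of Order with v1 as reader and v2 as writer:
  writer optional, Color -> Color: reader role maps from writer role
  writer required, float32 -> float32: reader score maps from writer score
  writer optional, int32 -> int32: reader age maps from writer age
  seq: no writer-side match
  balance: no writer-side match
  writer height: unknown to reader
  => forward: COMPATIBLE

backward: COMPATIBLE []; forward: COMPATIBLE []


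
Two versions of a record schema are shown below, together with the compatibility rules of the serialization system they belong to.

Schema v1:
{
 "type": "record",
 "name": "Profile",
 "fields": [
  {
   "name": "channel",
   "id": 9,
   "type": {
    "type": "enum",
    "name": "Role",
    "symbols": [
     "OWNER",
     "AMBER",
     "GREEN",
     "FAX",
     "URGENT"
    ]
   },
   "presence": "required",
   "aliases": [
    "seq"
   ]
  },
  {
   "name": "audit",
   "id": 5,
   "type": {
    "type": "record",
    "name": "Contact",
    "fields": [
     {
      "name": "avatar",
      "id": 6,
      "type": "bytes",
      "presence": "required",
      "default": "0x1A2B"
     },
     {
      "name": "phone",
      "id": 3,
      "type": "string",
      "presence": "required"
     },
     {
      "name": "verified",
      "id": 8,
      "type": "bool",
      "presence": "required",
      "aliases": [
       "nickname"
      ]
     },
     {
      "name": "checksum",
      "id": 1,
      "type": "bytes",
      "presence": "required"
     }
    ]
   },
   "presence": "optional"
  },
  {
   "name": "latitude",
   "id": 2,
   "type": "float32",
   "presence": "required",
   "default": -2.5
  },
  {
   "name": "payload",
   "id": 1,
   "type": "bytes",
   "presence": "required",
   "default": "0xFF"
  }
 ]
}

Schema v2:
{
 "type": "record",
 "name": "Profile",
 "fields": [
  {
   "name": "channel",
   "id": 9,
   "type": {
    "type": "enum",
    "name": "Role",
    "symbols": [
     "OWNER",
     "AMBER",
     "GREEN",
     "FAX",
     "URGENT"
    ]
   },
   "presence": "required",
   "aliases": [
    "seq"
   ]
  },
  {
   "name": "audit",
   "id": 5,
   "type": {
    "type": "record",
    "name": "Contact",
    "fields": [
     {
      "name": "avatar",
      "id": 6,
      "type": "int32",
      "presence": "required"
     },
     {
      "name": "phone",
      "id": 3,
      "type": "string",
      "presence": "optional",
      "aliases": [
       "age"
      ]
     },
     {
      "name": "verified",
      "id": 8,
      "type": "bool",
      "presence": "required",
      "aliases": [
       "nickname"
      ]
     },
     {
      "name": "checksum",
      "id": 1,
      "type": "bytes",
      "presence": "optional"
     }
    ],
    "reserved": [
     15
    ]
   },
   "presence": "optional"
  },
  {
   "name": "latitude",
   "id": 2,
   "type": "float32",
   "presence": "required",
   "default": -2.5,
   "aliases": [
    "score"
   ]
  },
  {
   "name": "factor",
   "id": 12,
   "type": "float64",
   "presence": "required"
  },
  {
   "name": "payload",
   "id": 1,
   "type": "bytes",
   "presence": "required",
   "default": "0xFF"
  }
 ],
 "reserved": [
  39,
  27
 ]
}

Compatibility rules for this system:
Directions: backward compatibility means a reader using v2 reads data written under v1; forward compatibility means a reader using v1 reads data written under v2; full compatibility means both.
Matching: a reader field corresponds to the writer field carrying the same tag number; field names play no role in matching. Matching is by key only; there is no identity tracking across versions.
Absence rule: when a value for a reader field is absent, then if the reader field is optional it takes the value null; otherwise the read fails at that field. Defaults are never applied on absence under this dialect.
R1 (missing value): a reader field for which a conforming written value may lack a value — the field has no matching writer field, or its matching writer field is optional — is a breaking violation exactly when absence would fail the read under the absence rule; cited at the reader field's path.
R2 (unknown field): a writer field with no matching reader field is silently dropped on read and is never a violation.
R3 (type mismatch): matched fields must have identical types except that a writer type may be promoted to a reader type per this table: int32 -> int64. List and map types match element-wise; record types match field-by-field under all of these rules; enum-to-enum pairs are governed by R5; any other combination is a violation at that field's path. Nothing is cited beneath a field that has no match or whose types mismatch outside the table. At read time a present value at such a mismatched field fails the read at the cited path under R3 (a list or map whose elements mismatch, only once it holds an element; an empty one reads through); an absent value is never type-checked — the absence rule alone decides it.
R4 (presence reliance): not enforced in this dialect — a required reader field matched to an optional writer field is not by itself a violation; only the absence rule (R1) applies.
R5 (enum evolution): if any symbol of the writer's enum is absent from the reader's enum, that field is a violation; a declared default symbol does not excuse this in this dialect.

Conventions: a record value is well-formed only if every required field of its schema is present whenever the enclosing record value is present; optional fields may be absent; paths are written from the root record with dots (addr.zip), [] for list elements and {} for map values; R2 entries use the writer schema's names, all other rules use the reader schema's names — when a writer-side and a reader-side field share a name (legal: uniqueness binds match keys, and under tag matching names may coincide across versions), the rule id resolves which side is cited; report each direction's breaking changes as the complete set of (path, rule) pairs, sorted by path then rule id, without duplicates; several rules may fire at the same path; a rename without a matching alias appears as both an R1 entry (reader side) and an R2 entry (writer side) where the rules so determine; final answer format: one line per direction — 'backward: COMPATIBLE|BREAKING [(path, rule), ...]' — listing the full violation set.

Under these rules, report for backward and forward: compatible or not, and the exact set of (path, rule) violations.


backward: BREAKING [(audit.avatar, R3), (factor, R1)]; forward: BREAKING [(audit.avatar, R3), (audit.checksum, R1), (audit.phone, R1)]

each type pair in Profile: writer, then reader
backward for Profile (reader v2, writer v1):
  channel: paired with writer channel (Role -> Role; writer required)
  audit: paired with writer audit (Contact -> Contact; writer optional)
  latitude: paired with writer latitude (float32 -> float32; writer required)
  no writer field matches reader factor
  payload: paired with writer payload (bytes -> bytes; writer required)
  audit.avatar: paired with writer audit.avatar (bytes -> int32; writer required)
  audit.phone: paired with writer audit.phone (string -> string; writer required)
  audit.verified: paired with writer audit.verified (bool -> bool; writer required)
  audit.checksum: paired with writer audit.checksum (bytes -> bytes; writer required)
  rule R3 violated at audit.avatar
  rule R1 violated at factor
  => 2 violation(s): backward is BREAKING for Profile
forward for Profile (reader v1, writer v2):
  channel: paired with writer channel (Role -> Role; writer required)
  audit: paired with writer audit (Contact -> Contact; writer optional)
  latitude: paired with writer latitude (float32 -> float32; writer required)
  payload: paired with writer payload (bytes -> bytes; writer required)
  factor (writer side), unknown to reader
  audit.avatar: paired with writer audit.avatar (int32 -> bytes; writer required)
  audit.phone: paired with writer audit.phone (string -> string; writer optional)
  audit.verified: paired with writer audit.verified (bool -> bool; writer required)
  audit.checksum: paired with writer audit.checksum (bytes -> bytes; writer optional)
  rule R3 violated at audit.avatar
  rule R1 violated at audit.checksum
  rule R1 violated at audit.phone
  => 3 violation(s): forward is BREAKING for Profile


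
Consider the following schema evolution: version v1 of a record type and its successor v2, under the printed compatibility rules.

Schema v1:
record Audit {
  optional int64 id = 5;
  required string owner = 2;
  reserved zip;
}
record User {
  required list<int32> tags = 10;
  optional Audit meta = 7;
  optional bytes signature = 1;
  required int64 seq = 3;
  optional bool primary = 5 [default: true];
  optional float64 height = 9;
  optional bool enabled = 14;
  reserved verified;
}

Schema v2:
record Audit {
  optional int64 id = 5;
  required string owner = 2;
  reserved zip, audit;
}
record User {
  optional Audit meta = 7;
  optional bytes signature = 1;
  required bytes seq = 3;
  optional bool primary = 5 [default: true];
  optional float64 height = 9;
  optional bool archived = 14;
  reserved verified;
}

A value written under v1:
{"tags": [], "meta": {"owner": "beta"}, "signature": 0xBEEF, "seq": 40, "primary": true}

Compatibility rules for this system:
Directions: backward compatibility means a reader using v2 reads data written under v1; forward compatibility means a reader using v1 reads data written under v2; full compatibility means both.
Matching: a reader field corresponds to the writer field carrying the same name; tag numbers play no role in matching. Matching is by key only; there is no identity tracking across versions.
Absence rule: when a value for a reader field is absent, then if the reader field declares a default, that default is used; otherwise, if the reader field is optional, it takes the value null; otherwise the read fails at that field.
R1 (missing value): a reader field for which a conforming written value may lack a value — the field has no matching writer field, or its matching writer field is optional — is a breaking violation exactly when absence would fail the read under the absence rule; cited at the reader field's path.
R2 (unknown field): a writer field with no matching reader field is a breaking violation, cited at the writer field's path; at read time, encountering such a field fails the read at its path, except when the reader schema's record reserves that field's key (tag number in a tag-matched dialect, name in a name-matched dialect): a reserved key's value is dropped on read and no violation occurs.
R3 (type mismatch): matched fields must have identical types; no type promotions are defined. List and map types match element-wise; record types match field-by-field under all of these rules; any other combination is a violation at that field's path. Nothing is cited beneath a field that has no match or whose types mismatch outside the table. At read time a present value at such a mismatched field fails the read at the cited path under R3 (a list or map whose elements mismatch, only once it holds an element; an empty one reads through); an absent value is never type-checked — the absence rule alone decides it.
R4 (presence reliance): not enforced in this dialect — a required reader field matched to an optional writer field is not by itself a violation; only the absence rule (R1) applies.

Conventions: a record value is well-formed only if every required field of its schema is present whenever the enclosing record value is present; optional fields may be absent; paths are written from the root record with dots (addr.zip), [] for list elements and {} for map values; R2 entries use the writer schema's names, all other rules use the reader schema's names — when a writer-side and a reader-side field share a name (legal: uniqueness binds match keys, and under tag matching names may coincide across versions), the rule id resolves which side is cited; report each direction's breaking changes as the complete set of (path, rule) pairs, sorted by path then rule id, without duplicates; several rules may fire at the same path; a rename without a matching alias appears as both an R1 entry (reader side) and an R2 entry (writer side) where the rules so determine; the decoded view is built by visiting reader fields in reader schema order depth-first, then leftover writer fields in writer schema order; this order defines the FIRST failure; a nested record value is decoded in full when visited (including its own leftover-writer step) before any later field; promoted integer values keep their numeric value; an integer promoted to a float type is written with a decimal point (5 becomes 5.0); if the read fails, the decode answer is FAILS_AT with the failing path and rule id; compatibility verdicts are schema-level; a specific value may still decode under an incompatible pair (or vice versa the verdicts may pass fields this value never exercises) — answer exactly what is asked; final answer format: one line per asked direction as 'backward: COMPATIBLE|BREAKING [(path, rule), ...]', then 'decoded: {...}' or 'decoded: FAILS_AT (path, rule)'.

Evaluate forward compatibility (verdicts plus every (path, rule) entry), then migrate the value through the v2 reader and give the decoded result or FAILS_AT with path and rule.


each type pair in User: writer, then reader
forward analysis of User with v1 as reader and v2 as writer:
  no writer field matches reader tags
  writer optional, Audit -> Audit: reader meta maps from writer meta
  writer optional, bytes -> bytes: reader signature maps from writer signature
  writer required, bytes -> int64: reader seq maps from writer seq
  writer optional, bool -> bool: reader primary maps from writer primary
  writer optional, float64 -> float64: reader height maps from writer height
  no writer field matches reader enabled
  archived (writer side), unknown to reader
  writer optional, int64 -> int64: reader meta.id maps from writer meta.id
  writer required, string -> string: reader meta.owner maps from writer meta.owner
  violation R2 at archived
  violation R3 at seq
  violation R1 at tags
  forward on User therefore BREAKING (3)
decode walk for User under reader schema v2:
  meta.id := null (absent, optional -> null)
  meta.owner := "beta"
  signature := 0xBEEF
  read fails at seq under R3
  => FAILS_AT (seq, R3)

forward: BREAKING [(archived, R2), (seq, R3), (tags, R1)]; decoded: FAILS_AT (seq, R3)
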